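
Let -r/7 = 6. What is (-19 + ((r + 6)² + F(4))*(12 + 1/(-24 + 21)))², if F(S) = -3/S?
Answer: 3644416161/16 ≈ 2.2778e+8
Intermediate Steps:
r = -42 (r = -7*6 = -42)
(-19 + ((r + 6)² + F(4))*(12 + 1/(-24 + 21)))² = (-19 + ((-42 + 6)² - 3/4)*(12 + 1/(-24 + 21)))² = (-19 + ((-36)² - 3*¼)*(12 + 1/(-3)))² = (-19 + (1296 - ¾)*(12 - ⅓))² = (-19 + (5181/4)*(35/3))² = (-19 + 60445/4)² = (60369/4)² = 3644416161/16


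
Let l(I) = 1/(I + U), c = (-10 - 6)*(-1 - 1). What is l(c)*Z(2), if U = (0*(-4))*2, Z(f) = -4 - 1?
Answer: -5/32 ≈ -0.15625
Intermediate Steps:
Z(f) = -5
c = 32 (c = -16*(-2) = 32)
U = 0 (U = 0*2 = 0)
l(I) = 1/I (l(I) = 1/(I + 0) = 1/I)
l(c)*Z(2) = -5/32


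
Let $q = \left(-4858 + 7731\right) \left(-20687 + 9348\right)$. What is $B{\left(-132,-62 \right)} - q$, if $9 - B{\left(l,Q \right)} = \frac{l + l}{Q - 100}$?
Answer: $\frac{879577768}{27} \approx 3.2577 \cdot 10^{7}$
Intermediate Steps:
$B{\left(l,Q \right)} = 9 - \frac{2 l}{-100 + Q}$ ($B{\left(l,Q \right)} = 9 - \frac{l + l}{Q - 100} = 9 - \frac{2 l}{-100 + Q}$)
$q = -32576947$ ($q = 2873 \left(-11339\right) = -32576947$)
$B{\left(-132,-62 \right)} - q = \frac{-900 - -264 + 9 \left(-62\right)}{-100 - 62} - -32576947 = \frac{-900 + 264 - 558}{-162} + 32576947 = \left(- \frac{1}{162}\right) \left(-1194\right) + 32576947 = \frac{199}{27} + 32576947 = \frac{879577768}{27}$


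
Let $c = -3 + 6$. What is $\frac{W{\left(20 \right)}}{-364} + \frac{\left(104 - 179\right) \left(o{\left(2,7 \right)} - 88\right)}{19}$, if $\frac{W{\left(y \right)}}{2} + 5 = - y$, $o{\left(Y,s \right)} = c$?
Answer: $\frac{1160725}{3458} \approx 335.66$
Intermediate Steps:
$c = 3$
$o{\left(Y,s \right)} = 3$
$W{\left(y \right)} = -10 - 2 y$ ($W{\left(y \right)} = -10 + 2 \left(- y\right) = -10 - 2 y$)
$\frac{W{\left(20 \right)}}{-364} + \frac{\left(104 - 179\right) \left(o{\left(2,7 \right)} - 88\right)}{19} = \frac{-10 - 40}{-364} + \frac{\left(104 - 179\right) \left(3 - 88\right)}{19} = \left(-10 - 40\right) \left(- \frac{1}{364}\right) + \left(-75\right) \left(-85\right) \frac{1}{19} = \left(-50\right) \left(- \frac{1}{364}\right) + 6375 \cdot \frac{1}{19} = \frac{25}{182} + \frac{6375}{19} = \frac{1160725}{3458}$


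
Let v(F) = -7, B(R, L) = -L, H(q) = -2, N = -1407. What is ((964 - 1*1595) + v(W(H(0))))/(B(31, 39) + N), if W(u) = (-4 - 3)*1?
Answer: 319/723 ≈ 0.44122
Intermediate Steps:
W(u) = -7 (W(u) = -7*1 = -7)
((964 - 1*1595) + v(W(H(0))))/(B(31, 39) + N) = ((964 - 1*1595) - 7)/(-1*39 - 1407) = ((964 - 1595) - 7)/(-39 - 1407) = (-631 - 7)/(-1446) = -638*(-1/1446) = 319/723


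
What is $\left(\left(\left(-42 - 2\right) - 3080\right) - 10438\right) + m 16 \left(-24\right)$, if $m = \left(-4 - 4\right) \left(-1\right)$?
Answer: $-16634$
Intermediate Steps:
$m = 8$ ($m = \left(-8\right) \left(-1\right) = 8$)
$\left(\left(\left(-42 - 2\right) - 3080\right) - 10438\right) + m 16 \left(-24\right) = \left(\left(\left(-42 - 2\right) - 3080\right) - 10438\right) + 8 \cdot 16 \left(-24\right) = \left(\left(-44 - 3080\right) - 10438\right) + 128 \left(-24\right) = \left(-3124 - 10438\right) - 3072 = -13562 - 3072 = -16634$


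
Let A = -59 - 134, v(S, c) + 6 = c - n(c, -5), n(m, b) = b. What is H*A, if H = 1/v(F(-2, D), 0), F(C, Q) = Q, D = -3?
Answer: 193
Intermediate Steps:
v(S, c) = -1 + c (v(S, c) = -6 + (c - 1*(-5)) = -6 + (c + 5) = -6 + (5 + c) = -1 + c)
H = -1 (H = 1/(-1 + 0) = 1/(-1) = -1)
A = -193
H*A = -1*(-193) = 193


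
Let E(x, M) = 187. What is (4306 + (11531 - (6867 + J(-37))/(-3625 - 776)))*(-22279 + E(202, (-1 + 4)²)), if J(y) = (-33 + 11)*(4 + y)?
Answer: -171105559240/489 ≈ -3.4991e+8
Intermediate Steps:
J(y) = -88 - 22*y (J(y) = -22*(4 + y) = -88 - 22*y)
(4306 + (11531 - (6867 + J(-37))/(-3625 - 776)))*(-22279 + E(202, (-1 + 4)²)) = (4306 + (11531 - (6867 + (-88 - 22*(-37)))/(-3625 - 776)))*(-22279 + 187) = (4306 + (11531 - (6867 + (-88 + 814))/(-4401)))*(-22092) = (4306 + (11531 - (6867 + 726)*(-1)/4401))*(-22092) = (4306 + (11531 - 7593*(-1)/4401))*(-22092) = (4306 + (11531 - 1*(-2531/1467)))*(-22092) = (4306 + (11531 + 2531/1467))*(-22092) = (4306 + 16918508/1467)*(-22092) = (23235410/1467)*(-22092) = -171105559240/489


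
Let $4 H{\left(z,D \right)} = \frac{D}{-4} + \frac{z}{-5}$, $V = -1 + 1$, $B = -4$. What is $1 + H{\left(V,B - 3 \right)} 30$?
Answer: $\frac{113}{8} \approx 14.125$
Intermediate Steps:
$V = 0$
$H{\left(z,D \right)} = - \frac{D}{16} - \frac{z}{20}$ ($H{\left(z,D \right)} = \frac{\frac{D}{-4} + \frac{z}{-5}}{4} = \frac{D \left(- \frac{1}{4}\right) + z \left(- \frac{1}{5}\right)}{4} = \frac{- \frac{D}{4} - \frac{z}{5}}{4} = - \frac{D}{16} - \frac{z}{20}$)
$1 + H{\left(V,B - 3 \right)} 30 = 1 + \left(- \frac{-4 - 3}{16} - 0\right) 30 = 1 + \left(\left(- \frac{1}{16}\right) \left(-7\right) + 0\right) 30 = 1 + \left(\frac{7}{16} + 0\right) 30 = 1 + \frac{7}{16} \cdot 30 = 1 + \frac{105}{8} = \frac{113}{8}$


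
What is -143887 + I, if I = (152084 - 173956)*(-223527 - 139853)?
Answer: 7947703473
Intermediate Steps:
I = 7947847360 (I = -21872*(-363380) = 7947847360)
-143887 + I = -143887 + 7947847360 = 7947703473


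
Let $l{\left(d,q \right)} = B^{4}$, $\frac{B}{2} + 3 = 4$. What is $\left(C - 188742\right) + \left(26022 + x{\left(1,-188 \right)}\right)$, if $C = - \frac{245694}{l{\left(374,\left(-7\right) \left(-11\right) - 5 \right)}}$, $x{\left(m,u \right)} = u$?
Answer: $- \frac{1426111}{8} \approx -1.7826 \cdot 10^{5}$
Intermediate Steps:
$B = 2$ ($B = -6 + 2 \cdot 4 = -6 + 8 = 2$)
$l{\left(d,q \right)} = 16$ ($l{\left(d,q \right)} = 2^{4} = 16$)
$C = - \frac{122847}{8}$ ($C = - \frac{245694}{16} = \left(-245694\right) \frac{1}{16} = - \frac{122847}{8} \approx -15356.0$)
$\left(C - 188742\right) + \left(26022 + x{\left(1,-188 \right)}\right) = \left(- \frac{122847}{8} - 188742\right) + \left(26022 - 188\right) = - \frac{1632783}{8} + 25834 = - \frac{1426111}{8}$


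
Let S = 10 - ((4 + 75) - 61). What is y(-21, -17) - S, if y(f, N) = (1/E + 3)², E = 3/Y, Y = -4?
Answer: 97/9 ≈ 10.778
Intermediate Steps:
E = -¾ (E = 3/(-4) = 3*(-¼) = -¾ ≈ -0.75000)
y(f, N) = 25/9 (y(f, N) = (1/(-¾) + 3)² = (-4/3 + 3)² = (5/3)² = 25/9)
S = -8 (S = 10 - (79 - 61) = 10 - 1*18 = 10 - 18 = -8)
y(-21, -17) - S = 25/9 - 1*(-8) = 25/9 + 8 = 97/9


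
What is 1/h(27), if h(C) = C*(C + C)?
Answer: 1/1458 ≈ 0.00068587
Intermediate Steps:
h(C) = 2*C**2 (h(C) = C*(2*C) = 2*C**2)
1/h(27) = 1/(2*27**2) = 1/(2*729) = 1/1458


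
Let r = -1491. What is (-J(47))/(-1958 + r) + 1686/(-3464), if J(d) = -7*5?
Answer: -2968127/5973668 ≈ -0.49687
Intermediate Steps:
J(d) = -35
(-J(47))/(-1958 + r) + 1686/(-3464) = (-1*(-35))/(-1958 - 1491) + 1686/(-3464) = 35/(-3449) + 1686*(-1/3464) = 35*(-1/3449) - 843/1732 = -35/3449 - 843/1732 = -2968127/5973668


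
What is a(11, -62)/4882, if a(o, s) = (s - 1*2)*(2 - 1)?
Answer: -32/2441 ≈ -0.013109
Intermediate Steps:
a(o, s) = -2 + s (a(o, s) = (s - 2)*1 = (-2 + s)*1 = -2 + s)
a(11, -62)/4882 = (-2 - 62)/4882 = -64*1/4882 = -32/2441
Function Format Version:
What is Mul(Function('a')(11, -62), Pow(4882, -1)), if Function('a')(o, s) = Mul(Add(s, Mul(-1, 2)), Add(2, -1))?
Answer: Rational(-32, 2441) ≈ -0.013109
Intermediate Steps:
Function('a')(o, s) = Add(-2, s) (Function('a')(o, s) = Mul(Add(s, -2), 1) = Mul(Add(-2, s), 1) = Add(-2, s))
Mul(Function('a')(11, -62), Pow(4882, -1)) = Mul(Add(-2, -62), Pow(4882, -1)) = Mul(-64, Rational(1, 4882)) = Rational(-32, 2441)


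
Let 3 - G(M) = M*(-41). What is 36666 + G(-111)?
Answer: 32118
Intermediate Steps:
G(M) = 3 + 41*M (G(M) = 3 - M*(-41) = 3 - (-41)*M = 3 + 41*M)
36666 + G(-111) = 36666 + (3 + 41*(-111)) = 36666 + (3 - 4551) = 36666 - 4548 = 32118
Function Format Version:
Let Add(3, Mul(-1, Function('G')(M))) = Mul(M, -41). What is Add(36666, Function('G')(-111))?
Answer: 32118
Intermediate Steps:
Function('G')(M) = Add(3, Mul(41, M)) (Function('G')(M) = Add(3, Mul(-1, Mul(M, -41))) = Add(3, Mul(-1, Mul(-41, M))) = Add(3, Mul(41, M)))
Add(36666, Function('G')(-111)) = Add(36666, Add(3, Mul(41, -111))) = Add(36666, Add(3, -4551)) = Add(36666, -4548) = 32118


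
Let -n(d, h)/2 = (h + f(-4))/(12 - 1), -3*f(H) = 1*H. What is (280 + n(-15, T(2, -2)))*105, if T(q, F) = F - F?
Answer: 323120/11 ≈ 29375.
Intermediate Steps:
f(H) = -H/3
T(q, F) = 0
n(d, h) = -8/33 - 2*h/11 (n(d, h) = -2*(h - 1/3*(-4))/(12 - 1) = -2*(h + 4/3)/11 = -2*(4/3 + h)/11 = -2*(4/33 + h/11) = -8/33 - 2*h/11)
(280 + n(-15, T(2, -2)))*105 = (280 + (-8/33 - 2/11*0))*105 = (280 + (-8/33 + 0))*105 = (280 - 8/33)*105 = (9232/33)*105 = 323120/11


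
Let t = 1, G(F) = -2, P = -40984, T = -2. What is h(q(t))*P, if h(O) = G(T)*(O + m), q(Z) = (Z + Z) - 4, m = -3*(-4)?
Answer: 819680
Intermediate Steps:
m = 12
q(Z) = -4 + 2*Z (q(Z) = 2*Z - 4 = -4 + 2*Z)
h(O) = -24 - 2*O (h(O) = -2*(O + 12) = -2*(12 + O) = -24 - 2*O)
h(q(t))*P = (-24 - 2*(-4 + 2*1))*(-40984) = (-24 - 2*(-4 + 2))*(-40984) = (-24 - 2*(-2))*(-40984) = (-24 + 4)*(-40984) = -20*(-40984) = 819680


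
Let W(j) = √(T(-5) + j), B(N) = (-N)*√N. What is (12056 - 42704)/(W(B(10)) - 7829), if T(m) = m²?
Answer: 30648/(7829 - √(25 - 10*√10)) ≈ 3.9147 + 0.0012868*I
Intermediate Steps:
B(N) = -N^(3/2)
W(j) = √(25 + j) (W(j) = √((-5)² + j) = √(25 + j))
(12056 - 42704)/(W(B(10)) - 7829) = (12056 - 42704)/(√(25 - 10^(3/2)) - 7829) = -30648/(√(25 - 10*√10) - 7829) = -30648/(-7829 + √(25 - 10*√10))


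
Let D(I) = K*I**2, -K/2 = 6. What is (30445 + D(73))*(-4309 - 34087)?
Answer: 1286381188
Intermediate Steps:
K = -12 (K = -2*6 = -12)
D(I) = -12*I**2
(30445 + D(73))*(-4309 - 34087) = (30445 - 12*73**2)*(-4309 - 34087) = (30445 - 12*5329)*(-38396) = (30445 - 63948)*(-38396) = -33503*(-38396) = 1286381188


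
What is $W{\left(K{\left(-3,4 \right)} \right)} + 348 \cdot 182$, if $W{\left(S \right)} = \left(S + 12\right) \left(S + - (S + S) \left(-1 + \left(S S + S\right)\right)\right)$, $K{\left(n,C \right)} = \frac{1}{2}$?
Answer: $\frac{506763}{8} \approx 63345.0$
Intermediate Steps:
$K{\left(n,C \right)} = \frac{1}{2}$
$W{\left(S \right)} = \left(12 + S\right) \left(S - 2 S \left(-1 + S + S^{2}\right)\right)$ ($W{\left(S \right)} = \left(12 + S\right) \left(S + - 2 S \left(-1 + \left(S^{2} + S\right)\right)\right) = \left(12 + S\right) \left(S + - 2 S \left(-1 + \left(S + S^{2}\right)\right)\right) = \left(12 + S\right) \left(S + - 2 S \left(-1 + S + S^{2}\right)\right) = \left(12 + S\right) \left(S - 2 S \left(-1 + S + S^{2}\right)\right)$)
$W{\left(K{\left(-3,4 \right)} \right)} + 348 \cdot 182 = \frac{36 - \frac{26}{4} - \frac{21}{2} - \frac{2}{8}}{2} + 348 \cdot 182 = \frac{36 - \frac{13}{2} - \frac{21}{2} - \frac{1}{4}}{2} + 63336 = \frac{1}{2} \cdot \frac{75}{4} + 63336 = \frac{75}{8} + 63336 = \frac{506763}{8}$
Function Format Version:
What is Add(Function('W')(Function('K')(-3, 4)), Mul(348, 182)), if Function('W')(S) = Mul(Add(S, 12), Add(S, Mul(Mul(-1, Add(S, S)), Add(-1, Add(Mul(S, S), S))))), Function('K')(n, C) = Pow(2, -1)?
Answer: Rational(506763, 8) ≈ 63345.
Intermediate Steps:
Function('K')(n, C) = Rational(1, 2)
Function('W')(S) = Mul(Add(12, S), Add(S, Mul(-2, S, Add(-1, S, Pow(S, 2))))) (Function('W')(S) = Mul(Add(12, S), Add(S, Mul(Mul(-1, Mul(2, S)), Add(-1, Add(Pow(S, 2), S))))) = Mul(Add(12, S), Add(S, Mul(Mul(-2, S), Add(-1, Add(S, Pow(S, 2)))))) = Mul(Add(12, S), Add(S, Mul(Mul(-2, S), Add(-1, S, Pow(S, 2))))) = Mul(Add(12, S), Add(S, Mul(-2, S, Add(-1, S, Pow(S, 2))))))
Add(Function('W')(Function('K')(-3, 4)), Mul(348, 182)) = Add(Mul(Rational(1, 2), Add(36, Mul(-26, Pow(Rational(1, 2), 2)), Mul(-21, Rational(1, 2)), Mul(-2, Pow(Rational(1, 2), 3)))), Mul(348, 182)) = Add(Mul(Rational(1, 2), Add(36, Mul(-26, Rational(1, 4)), Rational(-21, 2), Mul(-2, Rational(1, 8)))), 63336) = Add(Mul(Rational(1, 2), Add(36, Rational(-13, 2), Rational(-21, 2), Rational(-1, 4))), 63336) = Add(Mul(Rational(1, 2), Rational(75, 4)), 63336) = Add(Rational(75, 8), 63336) = Rational(506763, 8)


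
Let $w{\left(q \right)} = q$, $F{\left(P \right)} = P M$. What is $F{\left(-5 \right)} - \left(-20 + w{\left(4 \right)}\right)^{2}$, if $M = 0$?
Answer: $-256$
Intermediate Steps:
$F{\left(P \right)} = 0$ ($F{\left(P \right)} = P 0 = 0$)
$F{\left(-5 \right)} - \left(-20 + w{\left(4 \right)}\right)^{2} = 0 - \left(-20 + 4\right)^{2} = 0 - \left(-16\right)^{2} = 0 - 256 = -256$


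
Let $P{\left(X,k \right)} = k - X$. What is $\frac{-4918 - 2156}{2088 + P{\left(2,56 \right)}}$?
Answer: $- \frac{393}{119} \approx -3.3025$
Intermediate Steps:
$\frac{-4918 - 2156}{2088 + P{\left(2,56 \right)}} = \frac{-4918 - 2156}{2088 + \left(56 - 2\right)} = - \frac{7074}{2088 + \left(56 - 2\right)} = - \frac{7074}{2088 + 54} = - \frac{7074}{2142} = \left(-7074\right) \frac{1}{2142} = - \frac{393}{119}$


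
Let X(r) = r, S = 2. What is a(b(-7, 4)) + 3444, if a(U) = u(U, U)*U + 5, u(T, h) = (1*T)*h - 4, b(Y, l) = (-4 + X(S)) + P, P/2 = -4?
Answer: 2489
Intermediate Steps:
P = -8 (P = 2*(-4) = -8)
b(Y, l) = -10 (b(Y, l) = (-4 + 2) - 8 = -2 - 8 = -10)
u(T, h) = -4 + T*h (u(T, h) = T*h - 4 = -4 + T*h)
a(U) = 5 + U*(-4 + U²) (a(U) = (-4 + U*U)*U + 5 = (-4 + U²)*U + 5 = U*(-4 + U²) + 5 = 5 + U*(-4 + U²))
a(b(-7, 4)) + 3444 = (5 - 10*(-4 + (-10)²)) + 3444 = (5 - 10*(-4 + 100)) + 3444 = (5 - 10*96) + 3444 = (5 - 960) + 3444 = -955 + 3444 = 2489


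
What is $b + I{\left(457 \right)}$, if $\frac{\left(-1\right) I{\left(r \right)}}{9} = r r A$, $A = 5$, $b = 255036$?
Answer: $-9143169$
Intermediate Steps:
$I{\left(r \right)} = - 45 r^{2}$ ($I{\left(r \right)} = - 9 r r 5 = - 9 r^{2} \cdot 5 = - 9 \cdot 5 r^{2} = - 45 r^{2}$)
$b + I{\left(457 \right)} = 255036 - 45 \cdot 457^{2} = 255036 - 9398205 = -9143169$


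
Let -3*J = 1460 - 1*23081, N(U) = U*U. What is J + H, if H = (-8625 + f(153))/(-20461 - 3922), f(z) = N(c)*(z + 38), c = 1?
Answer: 175736715/24383 ≈ 7207.3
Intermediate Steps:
N(U) = U**2
J = 7207 (J = -(1460 - 1*23081)/3 = -(1460 - 23081)/3 = -1/3*(-21621) = 7207)
f(z) = 38 + z (f(z) = 1**2*(z + 38) = 1*(38 + z) = 38 + z)
H = 8434/24383 (H = (-8625 + (38 + 153))/(-20461 - 3922) = (-8625 + 191)/(-24383) = -8434*(-1/24383) = 8434/24383 ≈ 0.34590)
J + H = 7207 + 8434/24383 = 175736715/24383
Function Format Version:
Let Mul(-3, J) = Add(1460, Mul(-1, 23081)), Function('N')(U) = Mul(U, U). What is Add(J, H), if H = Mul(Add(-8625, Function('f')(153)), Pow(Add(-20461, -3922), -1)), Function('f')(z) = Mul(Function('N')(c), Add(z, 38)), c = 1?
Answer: Rational(175736715, 24383) ≈ 7207.3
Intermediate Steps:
Function('N')(U) = Pow(U, 2)
J = 7207 (J = Mul(Rational(-1, 3), Add(1460, Mul(-1, 23081))) = Mul(Rational(-1, 3), Add(1460, -23081)) = Mul(Rational(-1, 3), -21621) = 7207)
Function('f')(z) = Add(38, z) (Function('f')(z) = Mul(Pow(1, 2), Add(z, 38)) = Mul(1, Add(38, z)) = Add(38, z))
H = Rational(8434, 24383) (H = Mul(Add(-8625, Add(38, 153)), Pow(Add(-20461, -3922), -1)) = Mul(Add(-8625, 191), Pow(-24383, -1)) = Mul(-8434, Rational(-1, 24383)) = Rational(8434, 24383) ≈ 0.34590)
Add(J, H) = Add(7207, Rational(8434, 24383)) = Rational(175736715, 24383)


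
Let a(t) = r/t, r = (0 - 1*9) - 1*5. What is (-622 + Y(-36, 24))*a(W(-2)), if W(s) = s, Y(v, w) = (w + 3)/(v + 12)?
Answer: -34895/8 ≈ -4361.9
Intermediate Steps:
Y(v, w) = (3 + w)/(12 + v)
r = -14 (r = (0 - 9) - 5 = -9 - 5 = -14)
a(t) = -14/t
(-622 + Y(-36, 24))*a(W(-2)) = (-622 + (3 + 24)/(12 - 36))*(-14/(-2)) = (-622 + 27/(-24))*(-14*(-½)) = (-622 - 1/24*27)*7 = (-622 - 9/8)*7 = -4985/8*7 = -34895/8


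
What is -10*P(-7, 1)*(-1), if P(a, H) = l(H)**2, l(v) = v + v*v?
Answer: 40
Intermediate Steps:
l(v) = v + v**2
P(a, H) = H**2*(1 + H)**2 (P(a, H) = (H*(1 + H))**2 = H**2*(1 + H)**2)
-10*P(-7, 1)*(-1) = -10*1**2*(1 + 1)**2*(-1) = -10*1*2**2*(-1) = -10*1*4*(-1) = -40*(-1) = -10*(-4) = 40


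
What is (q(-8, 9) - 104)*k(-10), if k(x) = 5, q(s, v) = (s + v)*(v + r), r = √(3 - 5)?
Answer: -475 + 5*I*√2 ≈ -475.0 + 7.0711*I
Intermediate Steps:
r = I*√2 (r = √(-2) = I*√2 ≈ 1.4142*I)
q(s, v) = (s + v)*(v + I*√2)
(q(-8, 9) - 104)*k(-10) = ((9² - 8*9 + I*(-8)*√2 + I*9*√2) - 104)*5 = ((81 - 72 - 8*I*√2 + 9*I*√2) - 104)*5 = ((9 + I*√2) - 104)*5 = (-95 + I*√2)*5 = -475 + 5*I*√2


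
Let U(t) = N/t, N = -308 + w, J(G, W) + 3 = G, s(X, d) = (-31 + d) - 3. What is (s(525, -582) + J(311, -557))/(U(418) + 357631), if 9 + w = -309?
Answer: -32186/37372283 ≈ -0.00086123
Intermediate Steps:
s(X, d) = -34 + d
J(G, W) = -3 + G
w = -318 (w = -9 - 309 = -318)
N = -626 (N = -308 - 318 = -626)
U(t) = -626/t
(s(525, -582) + J(311, -557))/(U(418) + 357631) = ((-34 - 582) + (-3 + 311))/(-626/418 + 357631) = (-616 + 308)/(-626*1/418 + 357631) = -308/(-313/209 + 357631) = -308/74744566/209 = -308*209/74744566 = -32186/37372283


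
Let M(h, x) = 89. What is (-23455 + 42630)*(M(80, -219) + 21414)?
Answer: 412320025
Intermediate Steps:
(-23455 + 42630)*(M(80, -219) + 21414) = (-23455 + 42630)*(89 + 21414) = 19175*21503 = 412320025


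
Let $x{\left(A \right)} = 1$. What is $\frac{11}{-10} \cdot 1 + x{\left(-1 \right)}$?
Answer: $- \frac{1}{10} \approx -0.1$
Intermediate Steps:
$\frac{11}{-10} \cdot 1 + x{\left(-1 \right)} = \frac{11}{-10} \cdot 1 + 1 = 11 \left(- \frac{1}{10}\right) 1 + 1 = \left(- \frac{11}{10}\right) 1 + 1 = - \frac{11}{10} + 1 = - \frac{1}{10}$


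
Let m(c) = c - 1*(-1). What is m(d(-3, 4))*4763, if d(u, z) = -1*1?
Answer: 0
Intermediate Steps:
d(u, z) = -1
m(c) = 1 + c (m(c) = c + 1 = 1 + c)
m(d(-3, 4))*4763 = (1 - 1)*4763 = 0*4763 = 0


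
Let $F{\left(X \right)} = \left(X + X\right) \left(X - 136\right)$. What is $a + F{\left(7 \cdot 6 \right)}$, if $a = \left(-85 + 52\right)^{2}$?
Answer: $-6807$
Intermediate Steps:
$a = 1089$ ($a = \left(-33\right)^{2} = 1089$)
$F{\left(X \right)} = 2 X \left(-136 + X\right)$
$a + F{\left(7 \cdot 6 \right)} = 1089 + 2 \cdot 7 \cdot 6 \left(-136 + 7 \cdot 6\right) = 1089 + 2 \cdot 42 \left(-136 + 42\right) = 1089 + 2 \cdot 42 \left(-94\right) = 1089 - 7896 = -6807$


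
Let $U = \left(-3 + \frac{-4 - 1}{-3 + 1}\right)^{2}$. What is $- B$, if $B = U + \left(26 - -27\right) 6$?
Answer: $- \frac{1273}{4} \approx -318.25$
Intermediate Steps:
$U = \frac{1}{4}$ ($U = \left(-3 - \frac{5}{-2}\right)^{2} = \left(-3 - - \frac{5}{2}\right)^{2} = \left(-3 + \frac{5}{2}\right)^{2} = \left(- \frac{1}{2}\right)^{2} = \frac{1}{4} \approx 0.25$)
$B = \frac{1273}{4}$ ($B = \frac{1}{4} + \left(26 - -27\right) 6 = \frac{1}{4} + \left(26 + 27\right) 6 = \frac{1}{4} + 53 \cdot 6 = \frac{1}{4} + 318 = \frac{1273}{4} \approx 318.25$)
$- B = \left(-1\right) \frac{1273}{4} = - \frac{1273}{4}$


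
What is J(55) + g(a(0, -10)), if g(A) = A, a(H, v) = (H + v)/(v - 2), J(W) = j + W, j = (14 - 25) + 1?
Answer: 275/6 ≈ 45.833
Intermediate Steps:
j = -10 (j = -11 + 1 = -10)
J(W) = -10 + W
a(H, v) = (H + v)/(-2 + v)
J(55) + g(a(0, -10)) = (-10 + 55) + (0 - 10)/(-2 - 10) = 45 - 10/(-12) = 45 - 1/12*(-10) = 45 + ⅚ = 275/6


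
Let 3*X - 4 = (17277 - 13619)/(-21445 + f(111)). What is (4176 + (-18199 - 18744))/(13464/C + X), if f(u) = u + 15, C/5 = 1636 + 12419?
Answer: -16363760340025/732980222 ≈ -22325.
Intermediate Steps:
C = 70275 (C = 5*(1636 + 12419) = 5*14055 = 70275)
f(u) = 15 + u
X = 27206/21319 (X = 4/3 + ((17277 - 13619)/(-21445 + (15 + 111)))/3 = 4/3 + (3658/(-21445 + 126))/3 = 4/3 + (3658/(-21319))/3 = 4/3 + (3658*(-1/21319))/3 = 4/3 + (1/3)*(-3658/21319) = 4/3 - 3658/63957 = 27206/21319 ≈ 1.2761)
(4176 + (-18199 - 18744))/(13464/C + X) = (4176 + (-18199 - 18744))/(13464/70275 + 27206/21319) = (4176 - 36943)/(13464*(1/70275) + 27206/21319) = -32767/(4488/23425 + 27206/21319) = -32767/732980222/499397575 = -32767*499397575/732980222 = -16363760340025/732980222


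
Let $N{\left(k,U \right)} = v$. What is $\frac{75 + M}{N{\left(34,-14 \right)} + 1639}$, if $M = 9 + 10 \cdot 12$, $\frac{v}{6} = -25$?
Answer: $\frac{204}{1489} \approx 0.137$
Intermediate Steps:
$v = -150$ ($v = 6 \left(-25\right) = -150$)
$M = 129$ ($M = 9 + 120 = 129$)
$N{\left(k,U \right)} = -150$
$\frac{75 + M}{N{\left(34,-14 \right)} + 1639} = \frac{75 + 129}{-150 + 1639} = \frac{204}{1489}$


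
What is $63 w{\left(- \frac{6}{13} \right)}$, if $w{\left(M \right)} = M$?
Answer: $- \frac{378}{13} \approx -29.077$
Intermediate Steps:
$63 w{\left(- \frac{6}{13} \right)} = 63 \left(- \frac{6}{13}\right) = - \frac{378}{13}$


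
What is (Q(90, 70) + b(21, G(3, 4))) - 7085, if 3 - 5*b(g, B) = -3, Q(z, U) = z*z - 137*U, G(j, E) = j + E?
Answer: -42869/5 ≈ -8573.8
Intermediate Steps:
G(j, E) = E + j
Q(z, U) = z² - 137*U
b(g, B) = 6/5 (b(g, B) = ⅗ - ⅕*(-3) = ⅗ + ⅗ = 6/5)
(Q(90, 70) + b(21, G(3, 4))) - 7085 = ((90² - 137*70) + 6/5) - 7085 = ((8100 - 9590) + 6/5) - 7085 = (-1490 + 6/5) - 7085 = -7444/5 - 7085 = -42869/5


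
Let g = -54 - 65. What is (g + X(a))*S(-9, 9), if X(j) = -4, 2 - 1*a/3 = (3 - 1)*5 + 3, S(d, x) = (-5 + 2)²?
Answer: -1107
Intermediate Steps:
S(d, x) = 9 (S(d, x) = (-3)² = 9)
g = -119
a = -33 (a = 6 - 3*((3 - 1)*5 + 3) = 6 - 3*(2*5 + 3) = 6 - 3*(10 + 3) = 6 - 3*13 = 6 - 39 = -33)
(g + X(a))*S(-9, 9) = (-119 - 4)*9 = -123*9 = -1107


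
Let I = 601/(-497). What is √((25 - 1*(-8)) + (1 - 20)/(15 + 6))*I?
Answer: -601*√14154/10437 ≈ -6.8508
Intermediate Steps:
I = -601/497 (I = 601*(-1/497) = -601/497 ≈ -1.2093)
√((25 - 1*(-8)) + (1 - 20)/(15 + 6))*I = √((25 - 1*(-8)) + (1 - 20)/(15 + 6))*(-601/497) = √((25 + 8) - 19/21)*(-601/497) = √(33 - 19*1/21)*(-601/497) = √(33 - 19/21)*(-601/497) = √(674/21)*(-601/497) = (√14154/21)*(-601/497) = -601*√14154/10437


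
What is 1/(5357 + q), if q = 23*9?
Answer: 1/5564 ≈ 0.00017973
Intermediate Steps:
q = 207
1/(5357 + q) = 1/(5357 + 207) = 1/5564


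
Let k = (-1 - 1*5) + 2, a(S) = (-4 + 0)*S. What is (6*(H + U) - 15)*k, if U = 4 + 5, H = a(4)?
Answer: 228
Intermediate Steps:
a(S) = -4*S
H = -16 (H = -4*4 = -16)
U = 9
k = -4 (k = (-1 - 5) + 2 = -6 + 2 = -4)
(6*(H + U) - 15)*k = (6*(-16 + 9) - 15)*(-4) = (6*(-7) - 15)*(-4) = (-42 - 15)*(-4) = -57*(-4) = 228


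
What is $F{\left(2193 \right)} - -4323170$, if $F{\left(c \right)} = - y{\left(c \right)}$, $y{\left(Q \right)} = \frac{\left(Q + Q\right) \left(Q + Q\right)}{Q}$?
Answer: $4314398$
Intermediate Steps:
$y{\left(Q \right)} = 4 Q$ ($y{\left(Q \right)} = \frac{2 Q 2 Q}{Q} = \frac{4 Q^{2}}{Q} = 4 Q$)
$F{\left(c \right)} = - 4 c$
$F{\left(2193 \right)} - -4323170 = \left(-4\right) 2193 - -4323170 = -8772 + 4323170 = 4314398$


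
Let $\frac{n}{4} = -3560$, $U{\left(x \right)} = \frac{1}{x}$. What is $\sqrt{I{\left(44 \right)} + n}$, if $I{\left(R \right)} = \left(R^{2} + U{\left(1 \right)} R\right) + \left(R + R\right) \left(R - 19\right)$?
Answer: $2 i \sqrt{2515} \approx 100.3 i$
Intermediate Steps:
$I{\left(R \right)} = R + R^{2} + 2 R \left(-19 + R\right)$ ($I{\left(R \right)} = \left(R^{2} + \frac{R}{1}\right) + \left(R + R\right) \left(R - 19\right) = \left(R^{2} + 1 R\right) + 2 R \left(-19 + R\right) = \left(R^{2} + R\right) + 2 R \left(-19 + R\right) = \left(R + R^{2}\right) + 2 R \left(-19 + R\right) = R + R^{2} + 2 R \left(-19 + R\right)$)
$n = -14240$ ($n = 4 \left(-3560\right) = -14240$)
$\sqrt{I{\left(44 \right)} + n} = \sqrt{44 \left(-37 + 3 \cdot 44\right) - 14240} = \sqrt{44 \left(-37 + 132\right) - 14240} = \sqrt{44 \cdot 95 - 14240} = \sqrt{4180 - 14240} = \sqrt{-10060} = 2 i \sqrt{2515}$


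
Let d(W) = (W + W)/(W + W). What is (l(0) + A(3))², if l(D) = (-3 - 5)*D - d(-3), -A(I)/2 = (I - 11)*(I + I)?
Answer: 9025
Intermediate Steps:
A(I) = -4*I*(-11 + I) (A(I) = -2*(I - 11)*(I + I) = -2*(-11 + I)*2*I = -4*I*(-11 + I))
d(W) = 1 (d(W) = (2*W)/((2*W)) = (2*W)*(1/(2*W)) = 1)
l(D) = -1 - 8*D (l(D) = (-3 - 5)*D - 1*1 = -8*D - 1 = -1 - 8*D)
(l(0) + A(3))² = ((-1 - 8*0) + 4*3*(11 - 1*3))² = ((-1 + 0) + 4*3*(11 - 3))² = (-1 + 4*3*8)² = (-1 + 96)² = 95² = 9025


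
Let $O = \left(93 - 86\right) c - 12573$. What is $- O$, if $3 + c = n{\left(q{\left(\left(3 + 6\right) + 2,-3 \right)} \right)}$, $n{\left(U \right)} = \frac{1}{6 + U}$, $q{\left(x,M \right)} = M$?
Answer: $\frac{37775}{3} \approx 12592.0$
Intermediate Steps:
$c = - \frac{8}{3}$ ($c = -3 + \frac{1}{6 - 3} = -3 + \frac{1}{3} = - \frac{8}{3} \approx -2.6667$)
$O = - \frac{37775}{3}$ ($O = \left(93 - 86\right) \left(- \frac{8}{3}\right) - 12573 = 7 \left(- \frac{8}{3}\right) - 12573 = - \frac{56}{3} - 12573 = - \frac{37775}{3} \approx -12592.0$)
$- O = \left(-1\right) \left(- \frac{37775}{3}\right) = \frac{37775}{3}$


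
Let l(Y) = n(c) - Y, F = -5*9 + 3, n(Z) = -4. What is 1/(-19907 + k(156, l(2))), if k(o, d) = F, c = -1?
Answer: -1/19949 ≈ -5.0128e-5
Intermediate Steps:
F = -42 (F = -45 + 3 = -42)
l(Y) = -4 - Y
k(o, d) = -42
1/(-19907 + k(156, l(2))) = 1/(-19907 - 42) = 1/(-19949) = -1/19949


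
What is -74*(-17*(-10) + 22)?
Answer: -14208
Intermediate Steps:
-74*(-17*(-10) + 22) = -74*(170 + 22) = -74*192 = -14208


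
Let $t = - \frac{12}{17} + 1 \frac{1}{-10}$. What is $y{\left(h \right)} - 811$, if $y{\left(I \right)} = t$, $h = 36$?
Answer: $- \frac{138007}{170} \approx -811.81$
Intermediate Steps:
$t = - \frac{137}{170}$ ($t = \left(-12\right) \frac{1}{17} + 1 \left(- \frac{1}{10}\right) = - \frac{12}{17} - \frac{1}{10} = - \frac{137}{170} \approx -0.80588$)
$y{\left(I \right)} = - \frac{137}{170}$
$y{\left(h \right)} - 811 = - \frac{137}{170} - 811 = - \frac{138007}{170}$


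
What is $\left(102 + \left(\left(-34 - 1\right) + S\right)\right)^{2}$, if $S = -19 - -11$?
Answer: $3481$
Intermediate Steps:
$S = -8$ ($S = -19 + 11 = -8$)
$\left(102 + \left(\left(-34 - 1\right) + S\right)\right)^{2} = \left(102 - 43\right)^{2} = 59^{2} = 3481$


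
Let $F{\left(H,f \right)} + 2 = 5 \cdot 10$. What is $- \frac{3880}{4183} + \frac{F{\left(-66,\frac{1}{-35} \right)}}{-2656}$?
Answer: $- \frac{656629}{694378} \approx -0.94564$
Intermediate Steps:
$F{\left(H,f \right)} = 48$ ($F{\left(H,f \right)} = -2 + 5 \cdot 10 = -2 + 50 = 48$)
$- \frac{3880}{4183} + \frac{F{\left(-66,\frac{1}{-35} \right)}}{-2656} = - \frac{3880}{4183} + \frac{48}{-2656} = \left(-3880\right) \frac{1}{4183} + 48 \left(- \frac{1}{2656}\right) = - \frac{3880}{4183} - \frac{3}{166} = - \frac{656629}{694378}$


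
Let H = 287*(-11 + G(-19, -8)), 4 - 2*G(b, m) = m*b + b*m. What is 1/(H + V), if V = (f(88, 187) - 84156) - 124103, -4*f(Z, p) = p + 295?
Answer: -2/509173 ≈ -3.9279e-6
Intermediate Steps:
f(Z, p) = -295/4 - p/4 (f(Z, p) = -(p + 295)/4 = -(295 + p)/4 = -295/4 - p/4)
G(b, m) = 2 - b*m (G(b, m) = 2 - (m*b + b*m)/2 = 2 - (b*m + b*m)/2 = 2 - b*m)
V = -416759/2 (V = ((-295/4 - ¼*187) - 84156) - 124103 = ((-295/4 - 187/4) - 84156) - 124103 = (-241/2 - 84156) - 124103 = -168553/2 - 124103 = -416759/2 ≈ -2.0838e+5)
H = -46207 (H = 287*(-11 + (2 - 1*(-19)*(-8))) = 287*(-11 + (2 - 152)) = 287*(-11 - 150) = 287*(-161) = -46207)
1/(H + V) = 1/(-46207 - 416759/2) = 1/(-509173/2) = -2/509173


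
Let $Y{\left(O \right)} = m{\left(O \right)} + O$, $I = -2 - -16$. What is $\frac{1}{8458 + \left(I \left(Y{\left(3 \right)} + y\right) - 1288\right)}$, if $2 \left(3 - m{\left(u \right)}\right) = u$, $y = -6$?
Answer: $\frac{1}{7149} \approx 0.00013988$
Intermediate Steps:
$I = 14$ ($I = -2 + 16 = 14$)
$m{\left(u \right)} = 3 - \frac{u}{2}$
$Y{\left(O \right)} = 3 + \frac{O}{2}$ ($Y{\left(O \right)} = \left(3 - \frac{O}{2}\right) + O = 3 + \frac{O}{2}$)
$\frac{1}{8458 + \left(I \left(Y{\left(3 \right)} + y\right) - 1288\right)} = \frac{1}{8458 - \left(1288 - 14 \left(\left(3 + \frac{1}{2} \cdot 3\right) - 6\right)\right)} = \frac{1}{8458 - \left(1288 - 14 \left(\left(3 + \frac{3}{2}\right) - 6\right)\right)} = \frac{1}{8458 - \left(1288 - 14 \left(\frac{9}{2} - 6\right)\right)} = \frac{1}{8458 + \left(14 \left(- \frac{3}{2}\right) - 1288\right)} = \frac{1}{8458 - 1309} = \frac{1}{7149}$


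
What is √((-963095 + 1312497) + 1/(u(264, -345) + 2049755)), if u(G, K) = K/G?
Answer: √454730492562008731154/36075665 ≈ 591.10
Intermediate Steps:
√((-963095 + 1312497) + 1/(u(264, -345) + 2049755)) = √((-963095 + 1312497) + 1/(-345/264 + 2049755)) = √(349402 + 1/(-345*1/264 + 2049755)) = √(349402 + 1/(-115/88 + 2049755)) = √(349402 + 1/(180378325/88)) = √(349402 + 88/180378325) = √(63024547511738/180378325) = √454730492562008731154/36075665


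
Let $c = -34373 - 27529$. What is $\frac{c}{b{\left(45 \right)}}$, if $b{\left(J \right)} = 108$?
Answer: $- \frac{3439}{6} \approx -573.17$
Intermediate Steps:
$c = -61902$
$\frac{c}{b{\left(45 \right)}} = - \frac{61902}{108} = \left(-61902\right) \frac{1}{108} = - \frac{3439}{6}$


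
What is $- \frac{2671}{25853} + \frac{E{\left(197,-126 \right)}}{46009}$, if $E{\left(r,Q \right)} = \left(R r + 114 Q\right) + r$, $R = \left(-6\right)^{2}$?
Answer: $- \frac{305800014}{1189470677} \approx -0.25709$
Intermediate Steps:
$R = 36$
$E{\left(r,Q \right)} = 37 r + 114 Q$ ($E{\left(r,Q \right)} = \left(36 r + 114 Q\right) + r = 37 r + 114 Q$)
$- \frac{2671}{25853} + \frac{E{\left(197,-126 \right)}}{46009} = - \frac{2671}{25853} + \frac{37 \cdot 197 + 114 \left(-126\right)}{46009} = \left(-2671\right) \frac{1}{25853} + \left(7289 - 14364\right) \frac{1}{46009} = - \frac{2671}{25853} - \frac{7075}{46009} = - \frac{305800014}{1189470677}$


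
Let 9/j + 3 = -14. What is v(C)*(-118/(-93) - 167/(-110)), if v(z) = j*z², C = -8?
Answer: -2737056/28985 ≈ -94.430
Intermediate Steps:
j = -9/17 (j = 9/(-3 - 14) = 9/(-17) = 9*(-1/17) = -9/17 ≈ -0.52941)
v(z) = -9*z²/17
v(C)*(-118/(-93) - 167/(-110)) = (-9/17*(-8)²)*(-118/(-93) - 167/(-110)) = (-9/17*64)*(-118*(-1/93) - 167*(-1/110)) = -576*(118/93 + 167/110)/17 = -576/17*28511/10230 = -2737056/28985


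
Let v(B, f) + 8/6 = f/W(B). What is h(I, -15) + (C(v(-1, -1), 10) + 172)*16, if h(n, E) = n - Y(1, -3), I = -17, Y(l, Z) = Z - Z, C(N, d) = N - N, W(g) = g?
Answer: 2735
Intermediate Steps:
v(B, f) = -4/3 + f/B
C(N, d) = 0
Y(l, Z) = 0
h(n, E) = n (h(n, E) = n - 1*0 = n + 0 = n)
h(I, -15) + (C(v(-1, -1), 10) + 172)*16 = -17 + (0 + 172)*16 = -17 + 172*16 = -17 + 2752 = 2735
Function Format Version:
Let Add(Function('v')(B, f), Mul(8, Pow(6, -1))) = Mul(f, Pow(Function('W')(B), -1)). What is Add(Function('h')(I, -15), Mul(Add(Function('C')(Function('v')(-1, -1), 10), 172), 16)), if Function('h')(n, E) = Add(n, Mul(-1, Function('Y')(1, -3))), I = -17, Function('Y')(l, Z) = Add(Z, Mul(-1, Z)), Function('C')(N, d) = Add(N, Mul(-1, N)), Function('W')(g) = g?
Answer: 2735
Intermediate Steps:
Function('v')(B, f) = Add(Rational(-4, 3), Mul(f, Pow(B, -1)))
Function('C')(N, d) = 0
Function('Y')(l, Z) = 0
Function('h')(n, E) = n (Function('h')(n, E) = Add(n, Mul(-1, 0)) = Add(n, 0) = n)
Add(Function('h')(I, -15), Mul(Add(Function('C')(Function('v')(-1, -1), 10), 172), 16)) = Add(-17, Mul(Add(0, 172), 16)) = Add(-17, Mul(172, 16)) = Add(-17, 2752) = 2735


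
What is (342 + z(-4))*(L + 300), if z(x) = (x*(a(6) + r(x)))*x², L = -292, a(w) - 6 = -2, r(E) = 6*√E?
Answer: 688 - 6144*I ≈ 688.0 - 6144.0*I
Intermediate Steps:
a(w) = 4 (a(w) = 6 - 2 = 4)
z(x) = x³*(4 + 6*√x) (z(x) = (x*(4 + 6*√x))*x² = x³*(4 + 6*√x))
(342 + z(-4))*(L + 300) = (342 + (4*(-4)³ + 6*(-4)^(7/2)))*(-292 + 300) = (342 + (4*(-64) + 6*(-128*I)))*8 = (342 + (-256 - 768*I))*8 = (86 - 768*I)*8 = 688 - 6144*I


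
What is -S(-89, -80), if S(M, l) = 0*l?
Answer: 0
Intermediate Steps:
S(M, l) = 0
-S(-89, -80) = -1*0 = 0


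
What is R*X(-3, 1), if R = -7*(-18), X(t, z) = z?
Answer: 126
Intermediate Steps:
R = 126
R*X(-3, 1) = 126*1 = 126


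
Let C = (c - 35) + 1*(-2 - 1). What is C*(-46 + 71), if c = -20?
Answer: -1450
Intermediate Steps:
C = -58 (C = (-20 - 35) + 1*(-2 - 1) = -55 + 1*(-3) = -55 - 3 = -58)
C*(-46 + 71) = -58*(-46 + 71) = -58*25 = -1450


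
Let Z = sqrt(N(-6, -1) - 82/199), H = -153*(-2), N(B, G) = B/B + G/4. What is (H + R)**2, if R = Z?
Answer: (121788 + sqrt(53531))**2/158404 ≈ 93992.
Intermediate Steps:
N(B, G) = 1 + G/4 (N(B, G) = 1 + G*(1/4) = 1 + G/4)
H = 306 (H = -51*(-6) = 306)
Z = sqrt(53531)/398 (Z = sqrt((1 + (1/4)*(-1)) - 82/199) = sqrt((1 - 1/4) - 82*1/199) = sqrt(3/4 - 82/199) = sqrt(269/796) = sqrt(53531)/398 ≈ 0.58133)
R = sqrt(53531)/398 ≈ 0.58133
(H + R)**2 = (306 + sqrt(53531)/398)**2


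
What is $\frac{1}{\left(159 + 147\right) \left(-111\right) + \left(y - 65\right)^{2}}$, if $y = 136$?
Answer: $- \frac{1}{28925} \approx -3.4572 \cdot 10^{-5}$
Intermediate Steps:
$\frac{1}{\left(159 + 147\right) \left(-111\right) + \left(y - 65\right)^{2}} = \frac{1}{\left(159 + 147\right) \left(-111\right) + \left(136 - 65\right)^{2}} = \frac{1}{306 \left(-111\right) + 71^{2}} = \frac{1}{-33966 + 5041} = \frac{1}{-28925} = - \frac{1}{28925}$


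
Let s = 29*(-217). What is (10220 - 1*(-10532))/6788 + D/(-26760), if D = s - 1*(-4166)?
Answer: 47480133/15137240 ≈ 3.1366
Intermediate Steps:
s = -6293
D = -2127 (D = -6293 - 1*(-4166) = -6293 + 4166 = -2127)
(10220 - 1*(-10532))/6788 + D/(-26760) = (10220 - 1*(-10532))/6788 - 2127/(-26760) = (10220 + 10532)*(1/6788) - 2127*(-1/26760) = 20752*(1/6788) + 709/8920 = 5188/1697 + 709/8920 = 47480133/15137240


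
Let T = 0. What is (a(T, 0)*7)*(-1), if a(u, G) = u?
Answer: 0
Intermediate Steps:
(a(T, 0)*7)*(-1) = (0*7)*(-1) = 0*(-1) = 0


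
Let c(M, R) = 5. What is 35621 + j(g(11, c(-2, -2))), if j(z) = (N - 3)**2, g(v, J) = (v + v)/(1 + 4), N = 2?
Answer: 35622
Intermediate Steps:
g(v, J) = 2*v/5 (g(v, J) = (2*v)/5 = (2*v)*(1/5) = 2*v/5)
j(z) = 1 (j(z) = (2 - 3)**2 = (-1)**2 = 1)
35621 + j(g(11, c(-2, -2))) = 35621 + 1 = 35622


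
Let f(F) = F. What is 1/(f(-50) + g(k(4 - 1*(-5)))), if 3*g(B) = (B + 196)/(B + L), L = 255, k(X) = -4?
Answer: -251/12486 ≈ -0.020103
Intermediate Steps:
g(B) = (196 + B)/(3*(255 + B)) (g(B) = ((B + 196)/(B + 255))/3 = ((196 + B)/(255 + B))/3 = (196 + B)/(3*(255 + B)))
1/(f(-50) + g(k(4 - 1*(-5)))) = 1/(-50 + (196 - 4)/(3*(255 - 4))) = 1/(-50 + (⅓)*192/251) = 1/(-50 + (⅓)*(1/251)*192) = 1/(-50 + 64/251) = 1/(-12486/251) = -251/12486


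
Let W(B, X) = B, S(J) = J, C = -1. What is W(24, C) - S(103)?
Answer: -79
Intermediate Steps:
W(24, C) - S(103) = 24 - 1*103 = 24 - 103 = -79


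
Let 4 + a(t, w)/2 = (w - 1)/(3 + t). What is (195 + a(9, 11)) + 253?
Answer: 1325/3 ≈ 441.67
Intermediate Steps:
a(t, w) = -8 + 2*(-1 + w)/(3 + t) (a(t, w) = -8 + 2*((w - 1)/(3 + t)) = -8 + 2*((-1 + w)/(3 + t)) = -8 + 2*(-1 + w)/(3 + t))
(195 + a(9, 11)) + 253 = (195 + 2*(-13 + 11 - 4*9)/(3 + 9)) + 253 = (195 + 2*(-13 + 11 - 36)/12) + 253 = (195 + 2*(1/12)*(-38)) + 253 = (195 - 19/3) + 253 = 566/3 + 253 = 1325/3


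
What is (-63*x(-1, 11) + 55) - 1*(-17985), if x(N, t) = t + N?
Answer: 17410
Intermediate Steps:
x(N, t) = N + t
(-63*x(-1, 11) + 55) - 1*(-17985) = (-63*(-1 + 11) + 55) - 1*(-17985) = (-63*10 + 55) + 17985 = (-630 + 55) + 17985 = -575 + 17985 = 17410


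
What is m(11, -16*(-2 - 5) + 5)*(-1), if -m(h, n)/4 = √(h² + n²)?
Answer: 4*√13810 ≈ 470.06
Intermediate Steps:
m(h, n) = -4*√(h² + n²)
m(11, -16*(-2 - 5) + 5)*(-1) = -4*√(11² + (-16*(-2 - 5) + 5)²)*(-1) = -4*√(121 + (-16*(-7) + 5)²)*(-1) = -4*√(121 + (-4*(-28) + 5)²)*(-1) = -4*√(121 + (112 + 5)²)*(-1) = -4*√(121 + 117²)*(-1) = -4*√(121 + 13689)*(-1) = -4*√13810*(-1) = 4*√13810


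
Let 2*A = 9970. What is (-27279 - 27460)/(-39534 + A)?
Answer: 54739/34549 ≈ 1.5844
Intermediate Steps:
A = 4985 (A = (½)*9970 = 4985)
(-27279 - 27460)/(-39534 + A) = (-27279 - 27460)/(-39534 + 4985) = -54739/(-34549) = -54739*(-1/34549) = 54739/34549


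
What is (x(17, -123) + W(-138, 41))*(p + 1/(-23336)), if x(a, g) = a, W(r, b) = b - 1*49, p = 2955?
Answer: 620620911/23336 ≈ 26595.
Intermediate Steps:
W(r, b) = -49 + b (W(r, b) = b - 49 = -49 + b)
(x(17, -123) + W(-138, 41))*(p + 1/(-23336)) = (17 + (-49 + 41))*(2955 + 1/(-23336)) = (17 - 8)*(2955 - 1/23336) = 9*(68957879/23336) = 620620911/23336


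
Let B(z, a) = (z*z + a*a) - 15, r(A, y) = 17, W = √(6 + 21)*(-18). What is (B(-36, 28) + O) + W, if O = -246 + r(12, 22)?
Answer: 1836 - 54*√3 ≈ 1742.5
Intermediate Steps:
W = -54*√3 (W = √27*(-18) = (3*√3)*(-18) = -54*√3 ≈ -93.531)
B(z, a) = -15 + a² + z² (B(z, a) = (z² + a²) - 15 = (a² + z²) - 15 = -15 + a² + z²)
O = -229 (O = -246 + 17 = -229)
(B(-36, 28) + O) + W = ((-15 + 28² + (-36)²) - 229) - 54*√3 = ((-15 + 784 + 1296) - 229) - 54*√3 = (2065 - 229) - 54*√3 = 1836 - 54*√3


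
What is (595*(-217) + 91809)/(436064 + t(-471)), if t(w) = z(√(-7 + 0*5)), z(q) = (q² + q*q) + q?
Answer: 37306*I/(√7 - 436050*I) ≈ -0.085554 + 5.1911e-7*I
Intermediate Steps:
z(q) = q + 2*q² (z(q) = (q² + q²) + q = 2*q² + q = q + 2*q²)
t(w) = I*√7*(1 + 2*I*√7) (t(w) = √(-7 + 0*5)*(1 + 2*√(-7 + 0*5)) = √(-7 + 0)*(1 + 2*√(-7 + 0)) = √(-7)*(1 + 2*√(-7)) = (I*√7)*(1 + 2*(I*√7)) = (I*√7)*(1 + 2*I*√7) = I*√7*(1 + 2*I*√7))
(595*(-217) + 91809)/(436064 + t(-471)) = (595*(-217) + 91809)/(436064 + (-14 + I*√7)) = (-129115 + 91809)/(436050 + I*√7) = -37306/(436050 + I*√7)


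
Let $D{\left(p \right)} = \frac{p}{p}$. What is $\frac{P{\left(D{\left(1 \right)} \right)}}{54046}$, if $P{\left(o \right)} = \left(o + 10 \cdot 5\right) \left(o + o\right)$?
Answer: $\frac{51}{27023} \approx 0.0018873$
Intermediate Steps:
$D{\left(p \right)} = 1$
$P{\left(o \right)} = 2 o \left(50 + o\right)$ ($P{\left(o \right)} = \left(o + 50\right) 2 o = \left(50 + o\right) 2 o = 2 o \left(50 + o\right)$)
$\frac{P{\left(D{\left(1 \right)} \right)}}{54046} = \frac{2 \cdot 1 \left(50 + 1\right)}{54046} = 2 \cdot 1 \cdot 51 \cdot \frac{1}{54046} = 102 \cdot \frac{1}{54046} = \frac{51}{27023}$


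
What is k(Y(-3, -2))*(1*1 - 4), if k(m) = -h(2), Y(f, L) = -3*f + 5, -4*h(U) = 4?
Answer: -3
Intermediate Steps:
h(U) = -1 (h(U) = -¼*4 = -1)
Y(f, L) = 5 - 3*f
k(m) = 1 (k(m) = -1*(-1) = 1)
k(Y(-3, -2))*(1*1 - 4) = 1*(1*1 - 4) = 1*(1 - 4) = 1*(-3) = -3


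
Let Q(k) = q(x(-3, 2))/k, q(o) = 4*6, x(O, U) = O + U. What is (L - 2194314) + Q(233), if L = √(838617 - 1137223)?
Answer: -511275138/233 + 7*I*√6094 ≈ -2.1943e+6 + 546.45*I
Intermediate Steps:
q(o) = 24
Q(k) = 24/k
L = 7*I*√6094 (L = √(-298606) = 7*I*√6094 ≈ 546.45*I)
(L - 2194314) + Q(233) = (7*I*√6094 - 2194314) + 24/233 = (-2194314 + 7*I*√6094) + 24*(1/233) = (-2194314 + 7*I*√6094) + 24/233 = -511275138/233 + 7*I*√6094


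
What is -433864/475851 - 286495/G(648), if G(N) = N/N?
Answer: -136329366109/475851 ≈ -2.8650e+5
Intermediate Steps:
G(N) = 1
-433864/475851 - 286495/G(648) = -433864/475851 - 286495/1 = -433864*1/475851 - 286495*1 = -433864/475851 - 286495 = -136329366109/475851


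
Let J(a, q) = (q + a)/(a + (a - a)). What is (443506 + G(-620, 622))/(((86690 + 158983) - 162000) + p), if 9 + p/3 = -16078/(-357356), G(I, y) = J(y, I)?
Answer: 8215040704942/1549373398885 ≈ 5.3022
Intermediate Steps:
J(a, q) = (a + q)/a (J(a, q) = (a + q)/(a + 0) = (a + q)/a)
G(I, y) = (I + y)/y (G(I, y) = (y + I)/y = (I + y)/y)
p = -4800189/178678 (p = -27 + 3*(-16078/(-357356)) = -27 + 3*(-16078*(-1/357356)) = -27 + 3*(8039/178678) = -27 + 24117/178678 = -4800189/178678 ≈ -26.865)
(443506 + G(-620, 622))/(((86690 + 158983) - 162000) + p) = (443506 + (-620 + 622)/622)/(((86690 + 158983) - 162000) - 4800189/178678) = (443506 + (1/622)*2)/((245673 - 162000) - 4800189/178678) = (443506 + 1/311)/(83673 - 4800189/178678) = 137930367/(311*(14945724105/178678)) = (137930367/311)*(178678/14945724105) = 8215040704942/1549373398885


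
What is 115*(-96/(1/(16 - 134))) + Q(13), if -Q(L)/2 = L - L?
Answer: 1302720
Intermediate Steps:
Q(L) = 0 (Q(L) = -2*(L - L) = -2*0 = 0)
115*(-96/(1/(16 - 134))) + Q(13) = 115*(-96/(1/(16 - 134))) + 0 = 115*(-96/(1/(-118))) + 0 = 115*(-96/(-1/118)) + 0 = 115*(-96*(-118)) + 0 = 115*11328 + 0 = 1302720 + 0 = 1302720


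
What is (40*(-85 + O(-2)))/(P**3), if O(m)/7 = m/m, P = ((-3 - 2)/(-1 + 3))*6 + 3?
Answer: 65/36 ≈ 1.8056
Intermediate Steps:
P = -12 (P = -5/2*6 + 3 = -15 + 3 = -12)
O(m) = 7 (O(m) = 7*(m/m) = 7*1 = 7)
(40*(-85 + O(-2)))/(P**3) = (40*(-85 + 7))/((-12)**3) = (40*(-78))/(-1728) = -3120*(-1/1728) = 65/36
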